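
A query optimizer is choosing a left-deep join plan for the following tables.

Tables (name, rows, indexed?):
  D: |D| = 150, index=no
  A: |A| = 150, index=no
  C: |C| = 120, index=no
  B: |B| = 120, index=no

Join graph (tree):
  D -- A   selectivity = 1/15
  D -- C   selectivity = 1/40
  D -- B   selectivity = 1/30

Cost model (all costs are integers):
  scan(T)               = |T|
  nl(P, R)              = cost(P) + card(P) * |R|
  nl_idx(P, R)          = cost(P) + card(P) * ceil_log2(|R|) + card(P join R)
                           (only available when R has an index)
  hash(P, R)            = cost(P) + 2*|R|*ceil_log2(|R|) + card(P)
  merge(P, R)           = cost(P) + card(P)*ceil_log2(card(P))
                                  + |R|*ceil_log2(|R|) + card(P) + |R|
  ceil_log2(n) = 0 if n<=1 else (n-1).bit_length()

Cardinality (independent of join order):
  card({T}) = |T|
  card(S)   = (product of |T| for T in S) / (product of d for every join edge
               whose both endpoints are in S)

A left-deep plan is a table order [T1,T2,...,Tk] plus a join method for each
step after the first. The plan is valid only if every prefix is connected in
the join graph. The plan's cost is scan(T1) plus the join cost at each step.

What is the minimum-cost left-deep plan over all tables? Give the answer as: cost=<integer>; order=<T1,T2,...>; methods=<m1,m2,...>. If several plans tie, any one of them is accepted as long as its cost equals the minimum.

Selinger DP (subsets sized 1..n):
  {D}: scan cost=150, card=150
  {A}: scan cost=150, card=150
  {C}: scan cost=120, card=120
  {B}: scan cost=120, card=120
  {AD}: card=1500; try (D,hash)→2700, (A,hash)→2700, (D,merge)→2850, (A,merge)→2850, (D,nl)→22650, (A,nl)→22650; best=2700 via (D,hash)
  {CD}: card=450; try (C,hash)→1980, (D,merge)→2430, (C,merge)→2460, (D,hash)→2640, (D,nl)→18120, (C,nl)→18150; best=1980 via (C,hash)
  {BD}: card=600; try (B,hash)→1980, (D,merge)→2430, (B,merge)→2460, (D,hash)→2640, (D,nl)→18120, (B,nl)→18150; best=1980 via (B,hash)
  {ACD}: card=4500; try (A,hash)→4830, (C,hash)→5880, (A,merge)→7830, (C,merge)→21660, (A,nl)→69480, (C,nl)→182700; best=4830 via (A,hash)
  {ABD}: card=6000; try (A,hash)→4980, (B,hash)→5880, (A,merge)→9930, (B,merge)→21660, (A,nl)→91980, (B,nl)→182700; best=4980 via (A,hash)
  {BCD}: card=1800; try (B,hash)→4110, (C,hash)→4260, (B,merge)→7440, (C,merge)→9540, (B,nl)→55980, (C,nl)→73980; best=4110 via (B,hash)
  {ABCD}: card=18000; try (A,hash)→8310, (B,hash)→11010, (C,hash)→12660, (A,merge)→27060, (B,merge)→68790, (C,merge)→89940 …(+3); best=8310 via (A,hash)

cost=8310; order=D,C,B,A; methods=hash,hash,hash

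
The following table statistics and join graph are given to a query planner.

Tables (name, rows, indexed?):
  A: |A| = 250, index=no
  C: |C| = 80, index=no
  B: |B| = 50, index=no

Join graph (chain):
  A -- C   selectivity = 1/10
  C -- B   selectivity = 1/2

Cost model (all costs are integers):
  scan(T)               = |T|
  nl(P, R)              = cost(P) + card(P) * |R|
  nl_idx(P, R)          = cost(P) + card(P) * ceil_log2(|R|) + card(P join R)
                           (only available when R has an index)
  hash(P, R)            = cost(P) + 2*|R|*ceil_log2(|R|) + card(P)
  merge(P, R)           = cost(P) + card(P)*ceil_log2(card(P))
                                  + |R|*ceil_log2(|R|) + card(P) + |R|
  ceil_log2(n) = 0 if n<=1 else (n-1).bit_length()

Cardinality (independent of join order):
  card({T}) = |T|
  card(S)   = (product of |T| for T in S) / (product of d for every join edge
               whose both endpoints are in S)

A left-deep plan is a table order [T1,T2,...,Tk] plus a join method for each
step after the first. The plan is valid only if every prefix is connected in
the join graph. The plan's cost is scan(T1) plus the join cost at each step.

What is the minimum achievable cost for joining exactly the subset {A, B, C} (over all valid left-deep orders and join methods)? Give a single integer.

Selinger DP over subsets of {A,B,C}:
  {A}: scan cost=250, card=250
  {C}: scan cost=80, card=80
  {B}: scan cost=50, card=50
  {AC}: card=2000; try (C,hash)→1620, (A,merge)→2970, (C,merge)→3140, (A,hash)→4160, (A,nl)→20080, (C,nl)→20250; best=1620 via (C,hash)
  {BC}: card=2000; try (B,hash)→760, (C,merge)→1040, (B,merge)→1070, (C,hash)→1220, (C,nl)→4050, (B,nl)→4080; best=760 via (B,hash)
  {ABC}: card=50000; try (B,hash)→4220, (A,hash)→6760, (B,merge)→25970, (A,merge)→27010, (B,nl)→101620, (A,nl)→500760; best=4220 via (B,hash)

4220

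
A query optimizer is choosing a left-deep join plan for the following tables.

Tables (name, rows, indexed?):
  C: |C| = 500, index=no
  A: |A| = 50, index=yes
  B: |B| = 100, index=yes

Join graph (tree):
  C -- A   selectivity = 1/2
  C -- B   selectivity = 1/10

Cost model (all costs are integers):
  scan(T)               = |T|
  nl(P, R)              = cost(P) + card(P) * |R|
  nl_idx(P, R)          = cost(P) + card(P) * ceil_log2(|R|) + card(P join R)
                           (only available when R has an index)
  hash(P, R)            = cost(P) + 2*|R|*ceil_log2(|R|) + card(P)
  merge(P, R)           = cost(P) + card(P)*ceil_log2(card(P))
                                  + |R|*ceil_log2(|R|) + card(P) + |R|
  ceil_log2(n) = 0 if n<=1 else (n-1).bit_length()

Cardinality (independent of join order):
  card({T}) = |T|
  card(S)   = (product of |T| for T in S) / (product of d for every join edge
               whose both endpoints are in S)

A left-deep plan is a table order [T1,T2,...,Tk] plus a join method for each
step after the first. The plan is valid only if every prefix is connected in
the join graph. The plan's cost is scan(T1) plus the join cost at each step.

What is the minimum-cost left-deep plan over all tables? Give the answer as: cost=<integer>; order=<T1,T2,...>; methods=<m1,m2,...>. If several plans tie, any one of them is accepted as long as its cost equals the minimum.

cost=8000; order=C,B,A; methods=hash,hash

Selinger DP (subsets sized 1..n):
  {C}: scan cost=500, card=500
  {A}: scan cost=50, card=50
  {B}: scan cost=100, card=100
  {AC}: card=12500; try (A,hash)→1600, (C,merge)→5400, (A,merge)→5850, (C,hash)→9100, (A,nl_idx)→16000, (C,nl)→25050 …(+1); best=1600 via (A,hash)
  {BC}: card=5000; try (B,hash)→2400, (C,merge)→5900, (B,merge)→6300, (B,nl_idx)→9000, (C,hash)→9200, (C,nl)→50100 …(+1); best=2400 via (B,hash)
  {ABC}: card=125000; try (A,hash)→8000, (B,hash)→15500, (A,merge)→72750, (A,nl_idx)→157400, (B,merge)→189900, (B,nl_idx)→214100 …(+2); best=8000 via (A,hash)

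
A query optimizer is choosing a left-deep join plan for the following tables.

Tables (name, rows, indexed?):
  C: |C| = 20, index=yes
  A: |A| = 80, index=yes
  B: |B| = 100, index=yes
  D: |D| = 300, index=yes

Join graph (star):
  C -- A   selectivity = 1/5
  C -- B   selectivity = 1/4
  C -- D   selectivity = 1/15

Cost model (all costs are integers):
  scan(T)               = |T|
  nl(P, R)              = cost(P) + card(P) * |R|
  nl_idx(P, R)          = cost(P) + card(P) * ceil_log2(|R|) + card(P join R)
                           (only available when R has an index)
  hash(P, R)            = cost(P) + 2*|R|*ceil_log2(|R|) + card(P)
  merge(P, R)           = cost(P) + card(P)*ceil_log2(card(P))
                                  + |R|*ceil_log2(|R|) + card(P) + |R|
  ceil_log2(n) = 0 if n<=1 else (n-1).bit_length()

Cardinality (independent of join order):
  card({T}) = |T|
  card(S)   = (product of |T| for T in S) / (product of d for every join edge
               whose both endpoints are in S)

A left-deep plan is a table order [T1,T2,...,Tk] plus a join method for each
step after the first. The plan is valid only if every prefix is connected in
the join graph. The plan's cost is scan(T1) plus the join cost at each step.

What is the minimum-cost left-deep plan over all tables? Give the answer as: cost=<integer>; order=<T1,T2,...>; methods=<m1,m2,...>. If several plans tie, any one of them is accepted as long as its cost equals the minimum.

Selinger DP (subsets sized 1..n):
  {C}: scan cost=20, card=20
  {A}: scan cost=80, card=80
  {B}: scan cost=100, card=100
  {D}: scan cost=300, card=300
  {AC}: card=320; try (C,hash)→360, (A,nl_idx)→480, (A,merge)→780, (C,nl_idx)→800, (C,merge)→840, (A,hash)→1160 …(+2); best=360 via (C,hash)
  {BC}: card=500; try (C,hash)→400, (B,nl_idx)→660, (B,merge)→940, (C,merge)→1020, (C,nl_idx)→1100, (B,hash)→1440 …(+2); best=400 via (C,hash)
  {CD}: card=400; try (D,nl_idx)→600, (C,hash)→800, (C,nl_idx)→2200, (D,merge)→3140, (C,merge)→3420, (D,hash)→5440 …(+2); best=600 via (D,nl_idx)
  {ABC}: card=8000; try (A,hash)→2020, (B,hash)→2080, (B,merge)→4360, (A,merge)→6040, (B,nl_idx)→10600, (A,nl_idx)→11900 …(+2); best=2020 via (A,hash)
  {ACD}: card=6400; try (A,hash)→2120, (A,merge)→5240, (D,hash)→6080, (D,merge)→6560, (D,nl_idx)→9640, (A,nl_idx)→9800 …(+2); best=2120 via (A,hash)
  {BCD}: card=10000; try (B,hash)→2400, (B,merge)→5400, (D,hash)→6300, (D,merge)→8400, (B,nl_idx)→13400, (D,nl_idx)→14900 …(+2); best=2400 via (B,hash)
  {ABCD}: card=160000; try (B,hash)→9920, (A,hash)→13520, (D,hash)→15420, (B,merge)→92520, (D,merge)→117020, (A,merge)→153040 …(+6); best=9920 via (B,hash)

cost=9920; order=C,D,A,B; methods=nl_idx,hash,hash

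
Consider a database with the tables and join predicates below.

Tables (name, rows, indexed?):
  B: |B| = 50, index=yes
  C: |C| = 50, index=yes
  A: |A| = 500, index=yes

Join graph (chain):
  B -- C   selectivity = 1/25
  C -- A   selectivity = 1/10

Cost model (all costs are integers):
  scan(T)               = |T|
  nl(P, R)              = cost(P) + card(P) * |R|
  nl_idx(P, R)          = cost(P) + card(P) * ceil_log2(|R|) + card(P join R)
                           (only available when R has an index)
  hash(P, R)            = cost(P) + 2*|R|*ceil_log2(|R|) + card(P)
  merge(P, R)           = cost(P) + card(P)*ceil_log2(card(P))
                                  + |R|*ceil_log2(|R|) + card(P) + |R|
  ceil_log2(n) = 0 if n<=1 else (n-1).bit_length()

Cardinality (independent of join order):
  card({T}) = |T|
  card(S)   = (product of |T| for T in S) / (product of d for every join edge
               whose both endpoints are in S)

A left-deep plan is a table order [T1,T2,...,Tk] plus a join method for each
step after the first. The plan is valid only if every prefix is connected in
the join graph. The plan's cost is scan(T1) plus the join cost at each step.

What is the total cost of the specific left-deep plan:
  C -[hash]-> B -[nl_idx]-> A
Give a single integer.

step 1: scan C: cost=50, card=50
step 2: join B via hash
    card(P join B) = 50*50/(25) = 100
    cost = 50 + 2*50*6 + 50 = 700
step 3: join A via nl_idx
    card(P join A) = 100*500/(10) = 5000
    cost = 700 + 100*9 + 5000 = 6600

6600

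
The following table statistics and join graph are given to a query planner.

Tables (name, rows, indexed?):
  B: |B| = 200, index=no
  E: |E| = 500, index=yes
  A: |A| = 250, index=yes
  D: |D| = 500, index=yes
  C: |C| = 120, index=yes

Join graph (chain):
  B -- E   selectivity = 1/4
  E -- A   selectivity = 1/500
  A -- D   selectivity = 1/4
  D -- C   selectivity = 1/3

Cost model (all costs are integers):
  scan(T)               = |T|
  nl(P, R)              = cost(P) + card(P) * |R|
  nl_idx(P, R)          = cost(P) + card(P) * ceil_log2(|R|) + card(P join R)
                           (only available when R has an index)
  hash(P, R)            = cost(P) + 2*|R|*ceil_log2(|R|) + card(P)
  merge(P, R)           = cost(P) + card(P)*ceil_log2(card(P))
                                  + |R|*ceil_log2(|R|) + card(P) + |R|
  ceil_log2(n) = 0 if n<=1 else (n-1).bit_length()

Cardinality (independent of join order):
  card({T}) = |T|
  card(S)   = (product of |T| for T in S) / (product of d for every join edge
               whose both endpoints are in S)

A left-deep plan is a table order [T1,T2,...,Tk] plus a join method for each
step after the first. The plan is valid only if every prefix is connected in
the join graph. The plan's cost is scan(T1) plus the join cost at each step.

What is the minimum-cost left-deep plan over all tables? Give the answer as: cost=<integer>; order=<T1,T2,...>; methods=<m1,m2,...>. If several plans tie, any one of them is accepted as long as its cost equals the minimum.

Selinger DP (subsets sized 1..n):
  {B}: scan cost=200, card=200
  {E}: scan cost=500, card=500
  {A}: scan cost=250, card=250
  {D}: scan cost=500, card=500
  {C}: scan cost=120, card=120
  {BE}: card=25000; try (B,hash)→4200, (E,merge)→7000, (B,merge)→7300, (E,hash)→9400, (E,nl_idx)→27000, (E,nl)→100200 …(+1); best=4200 via (B,hash)
  {AE}: card=250; try (E,nl_idx)→2750, (A,nl_idx)→4750, (A,hash)→5000, (E,merge)→7500, (A,merge)→7750, (E,hash)→9500 …(+2); best=2750 via (E,nl_idx)
  {AD}: card=31250; try (A,hash)→5000, (D,merge)→7500, (A,merge)→7750, (D,hash)→9500, (D,nl_idx)→33750, (A,nl_idx)→35750 …(+2); best=5000 via (A,hash)
  {CD}: card=20000; try (C,hash)→2680, (D,merge)→6080, (C,merge)→6460, (D,hash)→9240, (D,nl_idx)→21200, (C,nl_idx)→24000 …(+2); best=2680 via (C,hash)
  {ABE}: card=12500; try (B,hash)→6200, (B,merge)→6800, (A,hash)→33200, (B,nl)→52750, (A,nl_idx)→216700, (A,merge)→406450 …(+1); best=6200 via (B,hash)
  {ADE}: card=31250; try (D,merge)→10000, (D,hash)→12000, (D,nl_idx)→36250, (E,hash)→45250, (D,nl)→127750, (E,nl_idx)→317500 …(+2); best=10000 via (D,merge)
  {ACD}: card=1250000; try (A,hash)→26680, (C,hash)→37930, (A,merge)→324930, (C,merge)→505960, (A,nl_idx)→1412680, (C,nl_idx)→1473750 …(+2); best=26680 via (A,hash)
  {ABDE}: card=1562500; try (D,hash)→27700, (B,hash)→44450, (D,merge)→198700, (B,merge)→511800, (D,nl_idx)→1681200, (D,nl)→6256200 …(+1); best=27700 via (D,hash)
  {ACDE}: card=1250000; try (C,hash)→42930, (C,merge)→510960, (E,hash)→1285680, (C,nl_idx)→1478750, (C,nl)→3760000, (E,nl_idx)→12526680 …(+2); best=42930 via (C,hash)
  {ABCDE}: card=62500000; try (B,hash)→1296130, (C,hash)→1591880, (B,merge)→27544730, (C,merge)→34403660, (C,nl_idx)→73465200, (C,nl)→187527700 …(+1); best=1296130 via (B,hash)

cost=1296130; order=A,E,D,C,B; methods=nl_idx,merge,hash,hash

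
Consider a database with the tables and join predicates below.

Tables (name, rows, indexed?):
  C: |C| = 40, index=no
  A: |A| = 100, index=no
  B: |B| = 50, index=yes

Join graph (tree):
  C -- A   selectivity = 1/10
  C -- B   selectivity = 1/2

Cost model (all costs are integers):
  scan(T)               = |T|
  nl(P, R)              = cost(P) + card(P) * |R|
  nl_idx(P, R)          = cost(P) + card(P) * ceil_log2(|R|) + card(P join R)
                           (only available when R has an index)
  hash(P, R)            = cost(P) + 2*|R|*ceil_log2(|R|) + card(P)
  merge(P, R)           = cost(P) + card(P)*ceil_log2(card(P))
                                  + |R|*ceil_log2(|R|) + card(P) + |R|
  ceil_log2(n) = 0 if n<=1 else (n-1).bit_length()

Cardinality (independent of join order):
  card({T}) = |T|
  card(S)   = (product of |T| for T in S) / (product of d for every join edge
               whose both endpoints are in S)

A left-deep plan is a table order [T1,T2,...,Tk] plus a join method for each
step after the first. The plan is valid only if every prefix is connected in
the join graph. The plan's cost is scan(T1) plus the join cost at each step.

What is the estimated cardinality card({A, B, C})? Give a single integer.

10000

Tables in S: A(100), B(50), C(40)
Edges inside S: C-A(d=10), C-B(d=2)
numerator = 100 * 50 * 40 = 200000
denominator = 10 * 2 = 20
card(S) = 200000 / 20 = 10000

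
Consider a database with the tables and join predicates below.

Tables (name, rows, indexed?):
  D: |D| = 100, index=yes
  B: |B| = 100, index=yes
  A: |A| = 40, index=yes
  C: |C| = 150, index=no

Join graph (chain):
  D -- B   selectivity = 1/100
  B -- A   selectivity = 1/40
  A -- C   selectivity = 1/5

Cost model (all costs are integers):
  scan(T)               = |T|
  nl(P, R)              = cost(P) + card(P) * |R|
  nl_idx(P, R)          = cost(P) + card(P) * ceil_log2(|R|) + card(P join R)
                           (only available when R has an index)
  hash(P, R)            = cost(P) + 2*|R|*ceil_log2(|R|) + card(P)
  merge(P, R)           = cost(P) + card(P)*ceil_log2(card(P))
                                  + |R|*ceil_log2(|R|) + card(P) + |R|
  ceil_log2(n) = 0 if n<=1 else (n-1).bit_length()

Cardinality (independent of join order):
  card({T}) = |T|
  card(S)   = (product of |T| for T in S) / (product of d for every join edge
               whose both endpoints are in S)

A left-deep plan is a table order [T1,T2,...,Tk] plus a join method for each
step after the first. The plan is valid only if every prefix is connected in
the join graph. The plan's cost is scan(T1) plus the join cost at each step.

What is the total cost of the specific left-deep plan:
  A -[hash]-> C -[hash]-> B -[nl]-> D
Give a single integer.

step 1: scan A: cost=40, card=40
step 2: join C via hash
    card(P join C) = 40*150/(5) = 1200
    cost = 40 + 2*150*8 + 40 = 2480
step 3: join B via hash
    card(P join B) = 1200*100/(40) = 3000
    cost = 2480 + 2*100*7 + 1200 = 5080
step 4: join D via nl
    card(P join D) = 3000*100/(100) = 3000
    cost = 5080 + 3000*100 = 305080

305080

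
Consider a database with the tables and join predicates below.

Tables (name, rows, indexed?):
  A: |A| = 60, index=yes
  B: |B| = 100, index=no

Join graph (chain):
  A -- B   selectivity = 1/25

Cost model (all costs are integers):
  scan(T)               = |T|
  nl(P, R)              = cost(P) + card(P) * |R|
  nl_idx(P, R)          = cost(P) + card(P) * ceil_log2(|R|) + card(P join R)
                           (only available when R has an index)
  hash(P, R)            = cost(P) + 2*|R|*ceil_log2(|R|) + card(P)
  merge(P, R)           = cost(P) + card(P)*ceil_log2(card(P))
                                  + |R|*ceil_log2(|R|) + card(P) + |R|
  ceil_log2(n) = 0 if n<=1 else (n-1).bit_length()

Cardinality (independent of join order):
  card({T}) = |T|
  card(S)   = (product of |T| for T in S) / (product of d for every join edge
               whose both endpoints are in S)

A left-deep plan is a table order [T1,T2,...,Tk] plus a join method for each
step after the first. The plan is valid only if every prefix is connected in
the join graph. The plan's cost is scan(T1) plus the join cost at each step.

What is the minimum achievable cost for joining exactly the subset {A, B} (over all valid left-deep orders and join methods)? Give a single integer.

920

Selinger DP over subsets of {A,B}:
  {A}: scan cost=60, card=60
  {B}: scan cost=100, card=100
  {AB}: card=240; try (A,hash)→920, (A,nl_idx)→940, (B,merge)→1280, (A,merge)→1320, (B,hash)→1520, (B,nl)→6060 …(+1); best=920 via (A,hash)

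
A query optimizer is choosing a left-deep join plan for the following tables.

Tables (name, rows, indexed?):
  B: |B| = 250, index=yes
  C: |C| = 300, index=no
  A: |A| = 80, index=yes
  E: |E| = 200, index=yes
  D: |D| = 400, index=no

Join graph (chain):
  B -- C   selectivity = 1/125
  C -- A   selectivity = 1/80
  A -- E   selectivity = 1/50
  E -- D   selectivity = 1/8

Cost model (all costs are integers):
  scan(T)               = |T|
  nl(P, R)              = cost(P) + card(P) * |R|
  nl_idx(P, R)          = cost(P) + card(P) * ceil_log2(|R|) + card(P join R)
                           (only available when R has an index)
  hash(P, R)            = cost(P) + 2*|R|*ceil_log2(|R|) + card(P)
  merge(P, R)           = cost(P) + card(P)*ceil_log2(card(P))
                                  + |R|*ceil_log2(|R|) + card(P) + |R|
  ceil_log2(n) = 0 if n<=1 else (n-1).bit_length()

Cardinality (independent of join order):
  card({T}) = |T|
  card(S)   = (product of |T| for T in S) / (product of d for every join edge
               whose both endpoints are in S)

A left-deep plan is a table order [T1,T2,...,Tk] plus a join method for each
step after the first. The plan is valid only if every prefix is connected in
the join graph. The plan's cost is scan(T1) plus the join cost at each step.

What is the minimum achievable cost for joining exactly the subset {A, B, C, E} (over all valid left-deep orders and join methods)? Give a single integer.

8520

Selinger DP over subsets of {A,B,C,E}:
  {B}: scan cost=250, card=250
  {C}: scan cost=300, card=300
  {A}: scan cost=80, card=80
  {E}: scan cost=200, card=200
  {BC}: card=600; try (B,nl_idx)→3300, (B,hash)→4600, (C,merge)→5500, (B,merge)→5550, (C,hash)→5900, (C,nl)→75250 …(+1); best=3300 via (B,nl_idx)
  {AC}: card=300; try (A,hash)→1720, (A,nl_idx)→2700, (C,merge)→3720, (A,merge)→3940, (C,hash)→5560, (C,nl)→24080 …(+1); best=1720 via (A,hash)
  {AE}: card=320; try (E,nl_idx)→1040, (A,hash)→1520, (A,nl_idx)→1920, (E,merge)→2520, (A,merge)→2640, (E,hash)→3360 …(+2); best=1040 via (E,nl_idx)
  {ABC}: card=600; try (B,nl_idx)→4720, (A,hash)→5020, (B,hash)→6020, (B,merge)→6970, (A,nl_idx)→8100, (A,merge)→10540 …(+2); best=4720 via (B,nl_idx)
  {ACE}: card=1200; try (E,hash)→5220, (E,nl_idx)→5320, (E,merge)→6520, (C,hash)→6760, (C,merge)→7240, (E,nl)→61720 …(+1); best=5220 via (E,hash)
  {ABCE}: card=2400; try (E,hash)→8520, (B,hash)→10420, (E,nl_idx)→11920, (E,merge)→13120, (B,nl_idx)→17220, (B,merge)→21870 …(+2); best=8520 via (E,hash)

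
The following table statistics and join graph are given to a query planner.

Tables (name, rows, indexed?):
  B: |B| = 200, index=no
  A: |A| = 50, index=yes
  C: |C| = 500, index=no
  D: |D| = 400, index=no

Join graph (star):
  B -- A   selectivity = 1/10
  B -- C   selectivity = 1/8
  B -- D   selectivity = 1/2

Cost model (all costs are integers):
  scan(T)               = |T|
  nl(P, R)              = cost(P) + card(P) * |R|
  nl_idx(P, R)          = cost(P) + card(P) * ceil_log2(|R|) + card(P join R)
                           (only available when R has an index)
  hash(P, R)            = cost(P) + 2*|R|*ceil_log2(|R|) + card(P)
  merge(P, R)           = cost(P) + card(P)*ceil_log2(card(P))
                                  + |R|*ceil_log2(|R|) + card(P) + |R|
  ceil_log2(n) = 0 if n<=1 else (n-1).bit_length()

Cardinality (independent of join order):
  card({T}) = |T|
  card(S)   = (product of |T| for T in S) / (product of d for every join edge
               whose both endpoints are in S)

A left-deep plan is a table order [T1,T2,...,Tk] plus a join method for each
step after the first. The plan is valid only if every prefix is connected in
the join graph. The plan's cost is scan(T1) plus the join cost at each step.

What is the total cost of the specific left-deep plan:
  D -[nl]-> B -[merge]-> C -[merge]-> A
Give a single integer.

58265750

step 1: scan D: cost=400, card=400
step 2: join B via nl
    card(P join B) = 400*200/(2) = 40000
    cost = 400 + 400*200 = 80400
step 3: join C via merge
    card(P join C) = 40000*500/(8) = 2500000
    cost = 80400 + 40000*16 + 500*9 + 40000 + 500 = 765400
step 4: join A via merge
    card(P join A) = 2500000*50/(10) = 12500000
    cost = 765400 + 2500000*22 + 50*6 + 2500000 + 50 = 58265750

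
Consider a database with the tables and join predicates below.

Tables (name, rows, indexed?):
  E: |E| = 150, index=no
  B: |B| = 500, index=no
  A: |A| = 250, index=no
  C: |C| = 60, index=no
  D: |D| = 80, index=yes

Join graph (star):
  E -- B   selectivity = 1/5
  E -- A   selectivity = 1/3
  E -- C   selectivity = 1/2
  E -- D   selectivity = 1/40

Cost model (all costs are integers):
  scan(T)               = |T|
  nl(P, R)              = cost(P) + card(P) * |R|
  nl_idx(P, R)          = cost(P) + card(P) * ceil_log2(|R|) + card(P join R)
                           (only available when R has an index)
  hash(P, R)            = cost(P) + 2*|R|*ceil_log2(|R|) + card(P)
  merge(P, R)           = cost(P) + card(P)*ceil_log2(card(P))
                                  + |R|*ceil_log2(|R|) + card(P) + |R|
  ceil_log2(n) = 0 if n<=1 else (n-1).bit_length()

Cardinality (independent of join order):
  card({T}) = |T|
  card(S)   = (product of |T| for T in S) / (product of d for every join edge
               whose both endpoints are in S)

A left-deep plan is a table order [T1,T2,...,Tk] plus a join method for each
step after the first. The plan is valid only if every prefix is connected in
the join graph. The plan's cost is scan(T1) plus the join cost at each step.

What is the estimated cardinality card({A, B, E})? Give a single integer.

Tables in S: A(250), B(500), E(150)
Edges inside S: E-B(d=5), E-A(d=3)
numerator = 250 * 500 * 150 = 18750000
denominator = 5 * 3 = 15
card(S) = 18750000 / 15 = 1250000

1250000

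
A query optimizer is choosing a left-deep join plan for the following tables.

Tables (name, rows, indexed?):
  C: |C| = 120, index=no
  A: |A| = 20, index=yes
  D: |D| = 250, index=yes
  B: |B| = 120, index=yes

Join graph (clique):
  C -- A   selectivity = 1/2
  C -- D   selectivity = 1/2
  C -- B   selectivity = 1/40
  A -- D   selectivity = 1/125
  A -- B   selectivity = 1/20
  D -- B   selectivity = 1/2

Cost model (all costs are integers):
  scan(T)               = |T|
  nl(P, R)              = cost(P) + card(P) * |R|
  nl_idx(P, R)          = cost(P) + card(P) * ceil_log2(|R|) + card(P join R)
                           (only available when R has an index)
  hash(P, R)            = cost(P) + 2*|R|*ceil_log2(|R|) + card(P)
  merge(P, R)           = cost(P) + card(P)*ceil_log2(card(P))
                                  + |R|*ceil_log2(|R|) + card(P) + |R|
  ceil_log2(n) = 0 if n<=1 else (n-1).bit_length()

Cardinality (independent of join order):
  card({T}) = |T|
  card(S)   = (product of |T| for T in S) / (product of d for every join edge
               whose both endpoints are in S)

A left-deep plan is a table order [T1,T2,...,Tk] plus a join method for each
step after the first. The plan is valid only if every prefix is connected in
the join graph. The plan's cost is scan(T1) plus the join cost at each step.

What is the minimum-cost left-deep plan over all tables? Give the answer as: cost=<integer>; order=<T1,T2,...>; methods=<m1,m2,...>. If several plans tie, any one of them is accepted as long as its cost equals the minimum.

cost=2420; order=A,D,B,C; methods=nl_idx,nl_idx,hash

Selinger DP (subsets sized 1..n):
  {C}: scan cost=120, card=120
  {A}: scan cost=20, card=20
  {D}: scan cost=250, card=250
  {B}: scan cost=120, card=120
  {AC}: card=1200; try (A,hash)→440, (C,merge)→1100, (A,merge)→1200, (C,hash)→1720, (A,nl_idx)→1920, (C,nl)→2420 …(+1); best=440 via (A,hash)
  {CD}: card=15000; try (C,hash)→2180, (D,merge)→3330, (C,merge)→3460, (D,hash)→4240, (D,nl_idx)→16080, (D,nl)→30120 …(+1); best=2180 via (C,hash)
  {BC}: card=360; try (B,nl_idx)→1320, (C,hash)→1920, (B,hash)→1920, (C,merge)→2040, (B,merge)→2040, (C,nl)→14520 …(+1); best=1320 via (B,nl_idx)
  {AD}: card=40; try (D,nl_idx)→220, (A,hash)→700, (A,nl_idx)→1540, (D,merge)→2390, (A,merge)→2620, (D,hash)→4040 …(+2); best=220 via (D,nl_idx)
  {AB}: card=120; try (B,nl_idx)→280, (A,hash)→440, (A,nl_idx)→840, (B,merge)→1100, (A,merge)→1200, (B,hash)→1720 …(+2); best=280 via (B,nl_idx)
  {BD}: card=15000; try (B,hash)→2180, (D,merge)→3330, (B,merge)→3460, (D,hash)→4240, (D,nl_idx)→16080, (B,nl_idx)→17000 …(+2); best=2180 via (B,hash)
  {ACD}: card=1200; try (C,merge)→1460, (C,hash)→1940, (C,nl)→5020, (D,hash)→5640, (D,nl_idx)→11240, (D,merge)→17090 …(+5); best=1460 via (C,merge)
  {ABC}: card=180; try (A,hash)→1880, (C,hash)→2080, (C,merge)→2200, (A,nl_idx)→3300, (B,hash)→3320, (A,merge)→5040 …(+5); best=1880 via (A,hash)
  {BCD}: card=22500; try (D,hash)→5680, (D,merge)→7170, (C,hash)→18860, (B,hash)→18860, (D,nl_idx)→26700, (D,nl)→91320 …(+5); best=5680 via (D,hash)
  {ABD}: card=120; try (B,nl_idx)→620, (D,nl_idx)→1360, (B,merge)→1460, (B,hash)→1940, (D,merge)→3490, (D,hash)→4400 …(+6); best=620 via (B,nl_idx)
  {ABCD}: card=90; try (C,hash)→2420, (C,merge)→2540, (D,nl_idx)→3410, (B,hash)→4340, (D,merge)→5750, (D,hash)→6060 …(+9); best=2420 via (C,hash)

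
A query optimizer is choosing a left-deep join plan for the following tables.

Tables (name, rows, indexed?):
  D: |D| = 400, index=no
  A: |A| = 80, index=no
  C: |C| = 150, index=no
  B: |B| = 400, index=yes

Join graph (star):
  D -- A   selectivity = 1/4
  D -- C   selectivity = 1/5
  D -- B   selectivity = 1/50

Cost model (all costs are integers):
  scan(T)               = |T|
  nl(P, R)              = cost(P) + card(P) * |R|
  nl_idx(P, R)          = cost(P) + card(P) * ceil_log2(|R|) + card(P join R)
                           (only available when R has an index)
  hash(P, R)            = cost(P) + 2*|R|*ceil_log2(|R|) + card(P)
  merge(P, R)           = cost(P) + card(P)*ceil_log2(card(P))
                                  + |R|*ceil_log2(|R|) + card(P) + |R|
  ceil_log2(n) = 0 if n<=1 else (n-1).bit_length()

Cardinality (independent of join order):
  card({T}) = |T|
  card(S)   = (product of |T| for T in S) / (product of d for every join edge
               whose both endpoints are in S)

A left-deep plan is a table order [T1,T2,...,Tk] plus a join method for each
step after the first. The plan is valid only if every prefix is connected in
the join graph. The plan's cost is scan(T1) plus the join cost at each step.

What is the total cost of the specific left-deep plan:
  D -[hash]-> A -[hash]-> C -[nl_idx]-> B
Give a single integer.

4092320

step 1: scan D: cost=400, card=400
step 2: join A via hash
    card(P join A) = 400*80/(4) = 8000
    cost = 400 + 2*80*7 + 400 = 1920
step 3: join C via hash
    card(P join C) = 8000*150/(5) = 240000
    cost = 1920 + 2*150*8 + 8000 = 12320
step 4: join B via nl_idx
    card(P join B) = 240000*400/(50) = 1920000
    cost = 12320 + 240000*9 + 1920000 = 4092320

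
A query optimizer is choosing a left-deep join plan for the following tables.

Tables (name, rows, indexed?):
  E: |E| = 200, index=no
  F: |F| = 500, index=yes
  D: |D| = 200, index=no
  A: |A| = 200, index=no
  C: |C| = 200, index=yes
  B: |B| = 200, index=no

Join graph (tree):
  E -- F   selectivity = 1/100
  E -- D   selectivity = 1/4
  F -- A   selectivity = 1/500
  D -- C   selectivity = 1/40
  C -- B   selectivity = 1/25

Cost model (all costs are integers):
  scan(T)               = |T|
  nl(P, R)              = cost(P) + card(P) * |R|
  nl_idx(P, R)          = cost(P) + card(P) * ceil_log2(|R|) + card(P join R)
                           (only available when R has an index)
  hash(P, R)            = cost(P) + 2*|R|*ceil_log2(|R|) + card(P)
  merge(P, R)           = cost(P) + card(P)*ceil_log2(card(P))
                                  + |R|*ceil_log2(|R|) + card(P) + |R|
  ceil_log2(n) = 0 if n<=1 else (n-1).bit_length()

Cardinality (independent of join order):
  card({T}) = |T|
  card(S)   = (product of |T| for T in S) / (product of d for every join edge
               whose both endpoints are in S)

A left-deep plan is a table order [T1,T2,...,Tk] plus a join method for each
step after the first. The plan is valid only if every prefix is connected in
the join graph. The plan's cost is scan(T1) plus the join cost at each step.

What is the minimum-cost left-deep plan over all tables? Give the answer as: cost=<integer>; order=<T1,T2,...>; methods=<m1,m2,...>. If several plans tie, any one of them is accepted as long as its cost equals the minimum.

cost=135600; order=A,F,E,D,C,B; methods=nl_idx,hash,hash,hash,hash

Selinger DP (subsets sized 1..n):
  {E}: scan cost=200, card=200
  {F}: scan cost=500, card=500
  {D}: scan cost=200, card=200
  {A}: scan cost=200, card=200
  {C}: scan cost=200, card=200
  {B}: scan cost=200, card=200
  {EF}: card=1000; try (F,nl_idx)→3000, (E,hash)→4200, (F,merge)→7000, (E,merge)→7300, (F,hash)→9400, (F,nl)→100200 …(+1); best=3000 via (F,nl_idx)
  {DE}: card=10000; try (E,hash)→3600, (D,hash)→3600, (E,merge)→3800, (D,merge)→3800, (E,nl)→40200, (D,nl)→40200; best=3600 via (E,hash)
  {AF}: card=200; try (F,nl_idx)→2200, (A,hash)→4200, (F,merge)→7000, (A,merge)→7300, (F,hash)→9400, (F,nl)→100200 …(+1); best=2200 via (F,nl_idx)
  {CD}: card=1000; try (C,nl_idx)→2800, (D,hash)→3600, (C,hash)→3600, (D,merge)→3800, (C,merge)→3800, (D,nl)→40200 …(+1); best=2800 via (C,nl_idx)
  {BC}: card=1600; try (C,nl_idx)→3400, (C,hash)→3600, (B,hash)→3600, (C,merge)→3800, (B,merge)→3800, (C,nl)→40200 …(+1); best=3400 via (C,nl_idx)
  {DEF}: card=50000; try (D,hash)→7200, (D,merge)→15800, (F,hash)→22600, (F,nl_idx)→143600, (F,merge)→158600, (D,nl)→203000 …(+1); best=7200 via (D,hash)
  {AEF}: card=400; try (E,hash)→5600, (E,merge)→5800, (A,hash)→7200, (A,merge)→15800, (E,nl)→42200, (A,nl)→203000; best=5600 via (E,hash)
  {CDE}: card=50000; try (E,hash)→7000, (E,merge)→15600, (C,hash)→16800, (C,nl_idx)→133600, (C,merge)→155400, (E,nl)→202800 …(+1); best=7000 via (E,hash)
  {BCD}: card=8000; try (B,hash)→7000, (D,hash)→8200, (B,merge)→15600, (D,merge)→24400, (B,nl)→202800, (D,nl)→323400; best=7000 via (B,hash)
  {ADEF}: card=20000; try (D,hash)→9200, (D,merge)→11400, (A,hash)→60400, (D,nl)→85600, (A,merge)→859000, (A,nl)→10007200; best=9200 via (D,hash)
  {CDEF}: card=250000; try (C,hash)→60400, (F,hash)→66000, (C,nl_idx)→657200, (F,nl_idx)→707000, (C,merge)→859000, (F,merge)→862000 …(+2); best=60400 via (C,hash)
  {BCDE}: card=400000; try (E,hash)→18200, (B,hash)→60200, (E,merge)→120800, (B,merge)→858800, (E,nl)→1607000, (B,nl)→10007000; best=18200 via (E,hash)
  {ACDEF}: card=100000; try (C,hash)→32400, (C,nl_idx)→269200, (A,hash)→313600, (C,merge)→331000, (C,nl)→4009200, (A,merge)→4812200 …(+1); best=32400 via (C,hash)
  {BCDEF}: card=2000000; try (B,hash)→313600, (F,hash)→427200, (B,merge)→4812200, (F,nl_idx)→5618200, (F,merge)→8023200, (B,nl)→50060400 …(+1); best=313600 via (B,hash)
  {ABCDEF}: card=800000; try (B,hash)→135600, (B,merge)→1834200, (A,hash)→2316800, (B,nl)→20032400, (A,merge)→44315400, (A,nl)→400313600; best=135600 via (B,hash)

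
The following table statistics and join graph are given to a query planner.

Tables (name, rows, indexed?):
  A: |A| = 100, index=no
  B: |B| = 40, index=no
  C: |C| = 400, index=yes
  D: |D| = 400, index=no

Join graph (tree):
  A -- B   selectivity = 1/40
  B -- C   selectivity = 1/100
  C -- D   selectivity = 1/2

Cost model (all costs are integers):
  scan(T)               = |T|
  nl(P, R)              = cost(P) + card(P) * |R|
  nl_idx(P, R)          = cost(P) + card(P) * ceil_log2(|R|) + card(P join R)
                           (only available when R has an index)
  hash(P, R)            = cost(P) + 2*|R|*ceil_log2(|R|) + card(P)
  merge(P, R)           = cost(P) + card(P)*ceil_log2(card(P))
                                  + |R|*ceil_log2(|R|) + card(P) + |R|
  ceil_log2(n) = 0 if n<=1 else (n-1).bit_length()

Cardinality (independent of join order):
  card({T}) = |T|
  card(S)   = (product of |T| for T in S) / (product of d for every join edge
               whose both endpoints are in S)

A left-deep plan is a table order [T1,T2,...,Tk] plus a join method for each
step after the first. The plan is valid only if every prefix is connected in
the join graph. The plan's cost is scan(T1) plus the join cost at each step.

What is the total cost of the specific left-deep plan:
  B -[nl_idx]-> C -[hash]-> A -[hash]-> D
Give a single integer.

step 1: scan B: cost=40, card=40
step 2: join C via nl_idx
    card(P join C) = 40*400/(100) = 160
    cost = 40 + 40*9 + 160 = 560
step 3: join A via hash
    card(P join A) = 160*100/(40) = 400
    cost = 560 + 2*100*7 + 160 = 2120
step 4: join D via hash
    card(P join D) = 400*400/(2) = 80000
    cost = 2120 + 2*400*9 + 400 = 9720

9720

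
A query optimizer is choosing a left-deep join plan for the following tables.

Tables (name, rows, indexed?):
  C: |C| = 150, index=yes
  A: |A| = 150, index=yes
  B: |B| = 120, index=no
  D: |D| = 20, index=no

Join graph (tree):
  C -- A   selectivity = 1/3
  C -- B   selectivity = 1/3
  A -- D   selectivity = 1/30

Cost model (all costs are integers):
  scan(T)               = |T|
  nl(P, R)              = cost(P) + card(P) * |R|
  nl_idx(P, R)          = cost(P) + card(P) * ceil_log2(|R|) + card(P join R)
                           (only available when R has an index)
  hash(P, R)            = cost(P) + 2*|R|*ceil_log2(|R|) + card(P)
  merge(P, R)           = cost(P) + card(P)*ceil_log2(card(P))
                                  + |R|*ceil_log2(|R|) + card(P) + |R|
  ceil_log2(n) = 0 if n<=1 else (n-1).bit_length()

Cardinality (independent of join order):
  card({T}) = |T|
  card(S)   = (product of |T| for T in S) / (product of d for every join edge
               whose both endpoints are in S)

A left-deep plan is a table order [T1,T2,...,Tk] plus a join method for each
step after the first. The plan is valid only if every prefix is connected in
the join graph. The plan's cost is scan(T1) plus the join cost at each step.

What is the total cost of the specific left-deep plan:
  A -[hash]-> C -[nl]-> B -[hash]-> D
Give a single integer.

step 1: scan A: cost=150, card=150
step 2: join C via hash
    card(P join C) = 150*150/(3) = 7500
    cost = 150 + 2*150*8 + 150 = 2700
step 3: join B via nl
    card(P join B) = 7500*120/(3) = 300000
    cost = 2700 + 7500*120 = 902700
step 4: join D via hash
    card(P join D) = 300000*20/(30) = 200000
    cost = 902700 + 2*20*5 + 300000 = 1202900

1202900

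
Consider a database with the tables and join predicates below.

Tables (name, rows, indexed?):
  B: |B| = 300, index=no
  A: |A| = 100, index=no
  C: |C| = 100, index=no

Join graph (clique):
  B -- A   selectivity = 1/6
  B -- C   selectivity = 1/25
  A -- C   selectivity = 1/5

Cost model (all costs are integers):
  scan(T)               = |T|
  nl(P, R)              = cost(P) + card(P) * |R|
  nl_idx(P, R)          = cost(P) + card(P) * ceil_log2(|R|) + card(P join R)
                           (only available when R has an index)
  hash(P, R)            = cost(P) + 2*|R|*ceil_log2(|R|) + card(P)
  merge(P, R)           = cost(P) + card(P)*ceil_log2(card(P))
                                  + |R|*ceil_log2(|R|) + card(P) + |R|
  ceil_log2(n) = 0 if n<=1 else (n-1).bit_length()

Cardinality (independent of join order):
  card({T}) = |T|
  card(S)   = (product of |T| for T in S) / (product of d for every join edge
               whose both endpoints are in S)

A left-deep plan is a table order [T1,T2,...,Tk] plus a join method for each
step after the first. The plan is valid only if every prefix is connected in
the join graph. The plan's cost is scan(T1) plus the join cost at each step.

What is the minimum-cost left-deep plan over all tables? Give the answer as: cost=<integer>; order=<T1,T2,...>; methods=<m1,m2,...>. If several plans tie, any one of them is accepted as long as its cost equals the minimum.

cost=4600; order=B,C,A; methods=hash,hash

Selinger DP (subsets sized 1..n):
  {B}: scan cost=300, card=300
  {A}: scan cost=100, card=100
  {C}: scan cost=100, card=100
  {AB}: card=5000; try (A,hash)→2000, (B,merge)→3900, (A,merge)→4100, (B,hash)→5600, (B,nl)→30100, (A,nl)→30300; best=2000 via (A,hash)
  {BC}: card=1200; try (C,hash)→2000, (B,merge)→3900, (C,merge)→4100, (B,hash)→5600, (B,nl)→30100, (C,nl)→30300; best=2000 via (C,hash)
  {AC}: card=2000; try (C,hash)→1600, (A,hash)→1600, (C,merge)→1700, (A,merge)→1700, (C,nl)→10100, (A,nl)→10100; best=1600 via (C,hash)
  {ABC}: card=4000; try (A,hash)→4600, (C,hash)→8400, (B,hash)→9000, (A,merge)→17200, (B,merge)→28600, (C,merge)→72800 …(+3); best=4600 via (A,hash)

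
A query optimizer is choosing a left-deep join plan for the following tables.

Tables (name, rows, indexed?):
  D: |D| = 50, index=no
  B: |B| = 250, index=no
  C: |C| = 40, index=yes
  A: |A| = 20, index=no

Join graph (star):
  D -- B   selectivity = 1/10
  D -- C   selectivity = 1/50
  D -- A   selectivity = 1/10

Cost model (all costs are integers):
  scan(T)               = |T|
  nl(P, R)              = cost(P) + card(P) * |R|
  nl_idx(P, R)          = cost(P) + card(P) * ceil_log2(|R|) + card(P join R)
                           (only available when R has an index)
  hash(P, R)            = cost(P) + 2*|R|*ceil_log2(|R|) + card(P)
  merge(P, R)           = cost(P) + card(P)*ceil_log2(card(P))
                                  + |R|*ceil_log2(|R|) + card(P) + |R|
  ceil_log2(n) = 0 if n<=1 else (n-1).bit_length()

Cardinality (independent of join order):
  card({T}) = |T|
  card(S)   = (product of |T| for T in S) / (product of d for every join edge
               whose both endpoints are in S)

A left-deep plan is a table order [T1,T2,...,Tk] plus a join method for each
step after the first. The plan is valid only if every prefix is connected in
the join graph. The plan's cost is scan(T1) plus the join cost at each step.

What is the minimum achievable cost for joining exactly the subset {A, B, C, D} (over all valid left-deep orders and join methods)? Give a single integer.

3520

Selinger DP over subsets of {A,B,C,D}:
  {D}: scan cost=50, card=50
  {B}: scan cost=250, card=250
  {C}: scan cost=40, card=40
  {A}: scan cost=20, card=20
  {BD}: card=1250; try (D,hash)→1100, (B,merge)→2650, (D,merge)→2850, (B,hash)→4100, (B,nl)→12550, (D,nl)→12750; best=1100 via (D,hash)
  {CD}: card=40; try (C,nl_idx)→390, (C,hash)→580, (D,merge)→670, (D,hash)→680, (C,merge)→680, (D,nl)→2040 …(+1); best=390 via (C,nl_idx)
  {AD}: card=100; try (A,hash)→300, (D,merge)→490, (A,merge)→520, (D,hash)→640, (D,nl)→1020, (A,nl)→1050; best=300 via (A,hash)
  {BCD}: card=1000; try (C,hash)→2830, (B,merge)→2920, (B,hash)→4430, (C,nl_idx)→9600, (B,nl)→10390, (C,merge)→16380 …(+1); best=2830 via (C,hash)
  {ABD}: card=2500; try (A,hash)→2550, (B,merge)→3350, (B,hash)→4400, (A,merge)→16220, (B,nl)→25300, (A,nl)→26100; best=2550 via (A,hash)
  {ACD}: card=80; try (A,hash)→630, (A,merge)→790, (C,hash)→880, (C,nl_idx)→980, (A,nl)→1190, (C,merge)→1380 …(+1); best=630 via (A,hash)
  {ABCD}: card=2000; try (B,merge)→3520, (A,hash)→4030, (B,hash)→4710, (C,hash)→5530, (A,merge)→13950, (C,nl_idx)→19550 …(+4); best=3520 via (B,merge)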